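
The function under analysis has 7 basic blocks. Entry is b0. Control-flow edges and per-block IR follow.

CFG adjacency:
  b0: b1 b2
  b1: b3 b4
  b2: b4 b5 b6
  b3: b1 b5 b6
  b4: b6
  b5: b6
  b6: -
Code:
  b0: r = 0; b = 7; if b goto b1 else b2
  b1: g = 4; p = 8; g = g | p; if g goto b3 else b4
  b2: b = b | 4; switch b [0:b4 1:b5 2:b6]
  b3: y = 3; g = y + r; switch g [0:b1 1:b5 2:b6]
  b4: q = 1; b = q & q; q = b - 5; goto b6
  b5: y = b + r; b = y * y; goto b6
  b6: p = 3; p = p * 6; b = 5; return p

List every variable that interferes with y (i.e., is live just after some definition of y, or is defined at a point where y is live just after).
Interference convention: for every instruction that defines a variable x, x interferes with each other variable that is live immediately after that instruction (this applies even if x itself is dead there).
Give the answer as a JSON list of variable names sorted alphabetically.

def/use:
  b0: {b,r} / ∅
  b1: {g,p} / ∅
  b2: {b} / {b}
  b3: {g,y} / {r}
  b4: {b,q} / ∅
  b5: {b,y} / {b,r}
  b6: {b,p} / ∅

Liveness:
  b0: in=∅ out={b,r}
  b1: in={b,r} out={b,r}
  b2: in={b,r} out={b,r}
  b3: in={b,r} out={b,r}
  b4: in=∅ out=∅
  b5: in={b,r} out=∅
  b6: in=∅ out=∅

Interfere edges:
  b: {g,p,r,y}
  g: {b,p,r}
  p: {b,g,r}
  q: ∅
  r: {b,g,p,y}
  y: {b,r}

N(y) = ["b", "r"]

Answer: ["b", "r"]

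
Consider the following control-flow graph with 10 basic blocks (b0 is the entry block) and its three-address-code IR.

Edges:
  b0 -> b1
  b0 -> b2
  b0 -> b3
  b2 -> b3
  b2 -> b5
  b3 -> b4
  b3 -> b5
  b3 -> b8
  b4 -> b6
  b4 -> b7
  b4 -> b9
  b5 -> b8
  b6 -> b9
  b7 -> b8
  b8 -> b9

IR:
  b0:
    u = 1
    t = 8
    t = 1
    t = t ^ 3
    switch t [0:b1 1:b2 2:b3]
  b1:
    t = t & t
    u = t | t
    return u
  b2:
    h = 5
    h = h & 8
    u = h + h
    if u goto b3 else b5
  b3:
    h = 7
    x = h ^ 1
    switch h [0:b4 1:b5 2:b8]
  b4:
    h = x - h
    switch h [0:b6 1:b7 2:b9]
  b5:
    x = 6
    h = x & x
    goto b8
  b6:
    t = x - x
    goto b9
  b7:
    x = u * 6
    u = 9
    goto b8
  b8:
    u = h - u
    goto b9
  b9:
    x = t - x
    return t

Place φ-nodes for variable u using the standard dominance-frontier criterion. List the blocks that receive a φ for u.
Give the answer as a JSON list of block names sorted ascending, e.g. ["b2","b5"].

Answer: ["b3", "b5", "b8", "b9"]

Derivation:
idom tree: b1←b0 b2←b0 b3←b0 b4←b3 b5←b0 b6←b4 b7←b4 b8←b0 b9←b0
Join-block Dom:
  b3: preds {b0,b2}: {b0} ∩ {b0,b2} = {b0}; idom=b0
  b5: preds {b2,b3}: {b0,b2} ∩ {b0,b3} = {b0}; idom=b0
  b8: preds {b3,b5,b7}: {b0,b3} ∩ {b0,b5} ∩ {b0,b3,b4,b7} = {b0}; idom=b0
  b9: preds {b4,b6,b8}: {b0,b3,b4} ∩ {b0,b3,b4,b6} ∩ {b0,b8} = {b0}; idom=b0

DF walk-up:
  b3←b0: walk · to b0
  b3←b2: walk b2 to b0
  b5←b2: walk b2 to b0
  b5←b3: walk b3 to b0
  b8←b3: walk b3 to b0
  b8←b5: walk b5 to b0
  b8←b7: walk b7→b4→b3 to b0
  b9←b4: walk b4→b3 to b0
  b9←b6: walk b6→b4→b3 to b0
  b9←b8: walk b8 to b0
  DF(b0)=∅
  DF(b1)=∅
  DF(b2)={b3,b5}
  DF(b3)={b5,b8,b9}
  DF(b4)={b8,b9}
  DF(b5)={b8}
  DF(b6)={b9}
  DF(b7)={b8}
  DF(b8)={b9}
  DF(b9)=∅

φ for u: defs {b0,b1,b2,b7,b8}
  DF⁺ = {b3,b5,b8,b9}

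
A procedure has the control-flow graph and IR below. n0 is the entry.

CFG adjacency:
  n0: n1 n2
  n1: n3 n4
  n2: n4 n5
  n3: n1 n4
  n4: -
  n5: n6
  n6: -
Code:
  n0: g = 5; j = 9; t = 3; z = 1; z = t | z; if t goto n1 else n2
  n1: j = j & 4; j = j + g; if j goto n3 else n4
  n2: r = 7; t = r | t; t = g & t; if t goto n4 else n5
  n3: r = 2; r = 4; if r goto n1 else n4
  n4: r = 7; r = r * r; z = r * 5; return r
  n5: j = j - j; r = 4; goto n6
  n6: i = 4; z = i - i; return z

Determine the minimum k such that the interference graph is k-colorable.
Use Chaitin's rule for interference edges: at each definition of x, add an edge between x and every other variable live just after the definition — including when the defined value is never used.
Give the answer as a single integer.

Per-block:
  n0 def {g,j,t,z} use ∅
  n1 def {j} use {g,j}
  n2 def {r,t} use {g,t}
  n3 def {r} use ∅
  n4 def {r,z} use ∅
  n5 def {j,r} use {j}
  n6 def {i,z} use ∅

Backward fixpoint:
  n0: in=∅ out={g,j,t}
  n1: in={g,j} out={g,j}
  n2: in={g,j,t} out={j}
  n3: in={g,j} out={g,j}
  n4: in=∅ out=∅
  n5: in={j} out=∅
  n6: in=∅ out=∅

Conflict graph:
  g — {j,r,t,z}
  i — ∅
  j — {g,r,t,z}
  r — {g,j,t,z}
  t — {g,j,r,z}
  z — {g,j,r,t}

Registers:
  clique {g,j,r,t,z} ⇒ need ≥ 5
  5-colouring: R0={g,i}  R1={j}  R2={r}  R3={t}  R4={z}
  χ = 5

Answer: 5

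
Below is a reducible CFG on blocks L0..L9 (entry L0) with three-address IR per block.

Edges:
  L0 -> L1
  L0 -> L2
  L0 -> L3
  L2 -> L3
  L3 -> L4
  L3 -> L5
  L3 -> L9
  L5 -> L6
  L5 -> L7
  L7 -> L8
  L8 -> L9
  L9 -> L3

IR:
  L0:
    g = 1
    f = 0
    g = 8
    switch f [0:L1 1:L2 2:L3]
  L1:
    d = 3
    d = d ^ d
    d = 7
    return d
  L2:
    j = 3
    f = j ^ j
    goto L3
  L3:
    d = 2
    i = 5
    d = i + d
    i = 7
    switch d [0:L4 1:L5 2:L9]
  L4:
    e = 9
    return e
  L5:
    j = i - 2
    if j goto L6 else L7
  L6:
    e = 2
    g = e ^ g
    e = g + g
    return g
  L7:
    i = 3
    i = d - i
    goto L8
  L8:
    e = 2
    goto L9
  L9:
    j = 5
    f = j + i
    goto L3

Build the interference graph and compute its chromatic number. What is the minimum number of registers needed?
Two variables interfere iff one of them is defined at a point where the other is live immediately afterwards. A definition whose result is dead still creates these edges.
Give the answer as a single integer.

def/use:
  L0 def {f,g} use ∅
  L1 def {d} use ∅
  L2 def {f,j} use ∅
  L3 def {d,i} use ∅
  L4 def {e} use ∅
  L5 def {j} use {i}
  L6 def {e,g} use {g}
  L7 def {i} use {d}
  L8 def {e} use ∅
  L9 def {f,j} use {i}

Live sets:
  L0: in=∅ out={g}
  L1: in=∅ out=∅
  L2: in={g} out={g}
  L3: in={g} out={d,g,i}
  L4: in=∅ out=∅
  L5: in={d,g,i} out={d,g}
  L6: in={g} out=∅
  L7: in={d,g} out={g,i}
  L8: in={g,i} out={g,i}
  L9: in={g,i} out={g}

Conflict graph:
  d: {g,i,j}
  e: {g,i}
  f: {g}
  g: {d,e,f,i,j}
  i: {d,e,g,j}
  j: {d,g,i}

Registers:
  lower bound: {d,g,i,j} mutually conflict ⇒ χ ≥ 4
  assign d→c2 e→c2 f→c1 g→c0 i→c1 j→c3 — no edge inside a register ⇒ χ ≤ 4
  χ = 4

Answer: 4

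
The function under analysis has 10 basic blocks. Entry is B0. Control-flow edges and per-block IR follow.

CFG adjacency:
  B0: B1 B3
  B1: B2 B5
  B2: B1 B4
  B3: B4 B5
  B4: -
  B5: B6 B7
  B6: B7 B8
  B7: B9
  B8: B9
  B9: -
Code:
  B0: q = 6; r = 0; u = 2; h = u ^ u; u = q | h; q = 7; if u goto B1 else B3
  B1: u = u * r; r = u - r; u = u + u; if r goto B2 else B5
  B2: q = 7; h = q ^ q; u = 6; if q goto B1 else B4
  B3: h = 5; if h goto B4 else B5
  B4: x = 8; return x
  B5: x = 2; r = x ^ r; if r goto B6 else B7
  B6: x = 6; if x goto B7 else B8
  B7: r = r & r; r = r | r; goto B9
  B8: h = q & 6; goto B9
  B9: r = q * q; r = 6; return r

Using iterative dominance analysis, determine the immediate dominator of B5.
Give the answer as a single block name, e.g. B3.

Answer: B0

Derivation:
idom tree: B1←B0 B2←B1 B3←B0 B4←B0 B5←B0 B6←B5 B7←B5 B8←B6 B9←B5
Join-block Dom:
  B1: preds {B0,B2}: {B0} ∩ {B0,B1,B2} = {B0}; idom=B0
  B4: preds {B2,B3}: {B0,B1,B2} ∩ {B0,B3} = {B0}; idom=B0
  B5: preds {B1,B3}: {B0,B1} ∩ {B0,B3} = {B0}; idom=B0
  B7: preds {B5,B6}: {B0,B5} ∩ {B0,B5,B6} = {B0,B5}; idom=B5
  B9: preds {B7,B8}: {B0,B5,B7} ∩ {B0,B5,B6,B8} = {B0,B5}; idom=B5

idom(B5) = B0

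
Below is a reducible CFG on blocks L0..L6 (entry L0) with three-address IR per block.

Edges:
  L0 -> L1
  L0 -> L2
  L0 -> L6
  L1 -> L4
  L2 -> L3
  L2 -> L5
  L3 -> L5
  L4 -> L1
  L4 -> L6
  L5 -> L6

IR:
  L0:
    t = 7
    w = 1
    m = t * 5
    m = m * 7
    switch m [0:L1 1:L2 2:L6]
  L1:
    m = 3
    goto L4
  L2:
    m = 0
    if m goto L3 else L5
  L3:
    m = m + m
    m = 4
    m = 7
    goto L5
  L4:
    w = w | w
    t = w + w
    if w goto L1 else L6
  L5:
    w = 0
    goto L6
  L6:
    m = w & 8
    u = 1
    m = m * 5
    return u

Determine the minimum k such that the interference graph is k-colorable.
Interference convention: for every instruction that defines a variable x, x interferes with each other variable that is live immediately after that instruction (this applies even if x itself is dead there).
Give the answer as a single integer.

Block summaries:
  L0: {m,t,w} / ∅
  L1: {m} / ∅
  L2: {m} / ∅
  L3: {m} / {m}
  L4: {t,w} / {w}
  L5: {w} / ∅
  L6: {m,u} / {w}

Backward fixpoint:
  L0: in=∅ out={w}
  L1: in={w} out={w}
  L2: in=∅ out={m}
  L3: in={m} out=∅
  L4: in={w} out={w}
  L5: in=∅ out={w}
  L6: in={w} out=∅

Interfere edges:
  m: {u,w}
  t: {w}
  u: {m}
  w: {m,t}

Registers:
  clique {m,u} ⇒ need ≥ 2
  2-colouring: c0={m,t}  c1={u,w}
  χ = 2

Answer: 2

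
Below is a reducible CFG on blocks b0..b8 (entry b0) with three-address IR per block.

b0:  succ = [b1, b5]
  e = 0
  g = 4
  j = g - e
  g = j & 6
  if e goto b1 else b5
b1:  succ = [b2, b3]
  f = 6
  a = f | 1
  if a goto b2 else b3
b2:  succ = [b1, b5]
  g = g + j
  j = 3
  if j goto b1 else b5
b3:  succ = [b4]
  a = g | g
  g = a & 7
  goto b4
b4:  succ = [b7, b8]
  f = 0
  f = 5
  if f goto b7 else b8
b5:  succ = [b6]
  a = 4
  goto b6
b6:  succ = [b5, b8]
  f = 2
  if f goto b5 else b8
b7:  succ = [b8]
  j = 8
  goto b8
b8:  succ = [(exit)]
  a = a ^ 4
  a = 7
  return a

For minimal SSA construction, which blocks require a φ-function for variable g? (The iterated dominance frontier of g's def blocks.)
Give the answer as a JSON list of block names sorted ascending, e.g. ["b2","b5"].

idom tree: b1←b0 b2←b1 b3←b1 b4←b3 b5←b0 b6←b5 b7←b4 b8←b0
Join-block Dom:
  b1: preds {b0,b2}: {b0} ∩ {b0,b1,b2} = {b0}; idom=b0
  b5: preds {b0,b2,b6}: {b0} ∩ {b0,b1,b2} ∩ {b0,b5,b6} = {b0}; idom=b0
  b8: preds {b4,b6,b7}: {b0,b1,b3,b4} ∩ {b0,b5,b6} ∩ {b0,b1,b3,b4,b7} = {b0}; idom=b0

DF derivation:
  join b1 pred b0: · stop@b0
  join b1 pred b2: b2→b1 stop@b0
  join b5 pred b0: · stop@b0
  join b5 pred b2: b2→b1 stop@b0
  join b5 pred b6: b6→b5 stop@b0
  join b8 pred b4: b4→b3→b1 stop@b0
  join b8 pred b6: b6→b5 stop@b0
  join b8 pred b7: b7→b4→b3→b1 stop@b0
  b0 → ∅
  b1 → {b1,b5,b8}
  b2 → {b1,b5}
  b3 → {b8}
  b4 → {b8}
  b5 → {b5,b8}
  b6 → {b5,b8}
  b7 → {b8}
  b8 → ∅

φ for g: defs {b0,b2,b3}
  DF⁺ = {b1,b5,b8}

Answer: ["b1", "b5", "b8"]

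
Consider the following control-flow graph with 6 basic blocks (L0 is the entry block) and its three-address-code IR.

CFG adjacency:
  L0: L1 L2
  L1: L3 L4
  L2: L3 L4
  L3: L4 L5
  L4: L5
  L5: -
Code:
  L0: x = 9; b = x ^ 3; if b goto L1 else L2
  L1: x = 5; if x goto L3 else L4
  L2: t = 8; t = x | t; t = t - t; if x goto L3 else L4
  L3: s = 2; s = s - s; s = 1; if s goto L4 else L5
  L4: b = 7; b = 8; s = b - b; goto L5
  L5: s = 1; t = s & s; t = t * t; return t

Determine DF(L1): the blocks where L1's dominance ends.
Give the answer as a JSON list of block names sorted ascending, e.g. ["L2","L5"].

idom tree: L1←L0 L2←L0 L3←L0 L4←L0 L5←L0
Dom at joins:
  L3: preds {L1,L2}: {L0,L1} ∩ {L0,L2} = {L0}; idom=L0
  L4: preds {L1,L2,L3}: {L0,L1} ∩ {L0,L2} ∩ {L0,L3} = {L0}; idom=L0
  L5: preds {L3,L4}: {L0,L3} ∩ {L0,L4} = {L0}; idom=L0

Frontier:
  join L3 pred L1: L1 stop@L0
  join L3 pred L2: L2 stop@L0
  join L4 pred L1: L1 stop@L0
  join L4 pred L2: L2 stop@L0
  join L4 pred L3: L3 stop@L0
  join L5 pred L3: L3 stop@L0
  join L5 pred L4: L4 stop@L0
  L0 → ∅
  L1 → {L3,L4}
  L2 → {L3,L4}
  L3 → {L4,L5}
  L4 → {L5}
  L5 → ∅

DF(L1) = ["L3", "L4"]

Answer: ["L3", "L4"]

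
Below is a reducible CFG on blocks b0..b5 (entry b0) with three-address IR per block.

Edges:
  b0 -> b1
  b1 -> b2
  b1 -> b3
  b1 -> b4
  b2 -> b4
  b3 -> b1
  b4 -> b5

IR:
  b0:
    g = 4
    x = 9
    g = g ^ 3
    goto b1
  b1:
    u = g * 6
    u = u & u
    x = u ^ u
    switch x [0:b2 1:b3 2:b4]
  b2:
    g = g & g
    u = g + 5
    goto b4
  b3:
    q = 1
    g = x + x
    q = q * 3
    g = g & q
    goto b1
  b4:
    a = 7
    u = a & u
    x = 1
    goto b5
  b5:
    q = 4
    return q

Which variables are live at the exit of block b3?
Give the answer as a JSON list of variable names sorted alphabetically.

Per-block:
  b0: def={g,x} ue=∅
  b1: def={u,x} ue={g}
  b2: def={g,u} ue={g}
  b3: def={g,q} ue={x}
  b4: def={a,u,x} ue={u}
  b5: def={q} ue=∅

Live sets:
  b0 li=∅ lo={g}
  b1 li={g} lo={g,u,x}
  b2 li={g} lo={u}
  b3 li={x} lo={g}
  b4 li={u} lo=∅
  b5 li=∅ lo=∅

live-out(b3) = ["g"]

Answer: ["g"]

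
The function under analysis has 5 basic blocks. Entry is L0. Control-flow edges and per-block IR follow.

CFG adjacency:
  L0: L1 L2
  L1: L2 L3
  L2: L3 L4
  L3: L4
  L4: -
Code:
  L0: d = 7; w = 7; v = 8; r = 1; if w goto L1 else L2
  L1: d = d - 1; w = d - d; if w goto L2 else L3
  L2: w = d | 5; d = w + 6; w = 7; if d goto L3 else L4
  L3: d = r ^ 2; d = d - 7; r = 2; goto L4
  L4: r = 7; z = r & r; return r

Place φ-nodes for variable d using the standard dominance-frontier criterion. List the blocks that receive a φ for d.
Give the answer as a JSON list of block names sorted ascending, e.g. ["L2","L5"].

Answer: ["L2", "L3", "L4"]

Derivation:
idom tree: L1←L0 L2←L0 L3←L0 L4←L0
Join-block Dom:
  L2: preds {L0,L1}: {L0} ∩ {L0,L1} = {L0}; idom=L0
  L3: preds {L1,L2}: {L0,L1} ∩ {L0,L2} = {L0}; idom=L0
  L4: preds {L2,L3}: {L0,L2} ∩ {L0,L3} = {L0}; idom=L0

DF walk-up:
  join L2 pred L0: · stop@L0
  join L2 pred L1: L1 stop@L0
  join L3 pred L1: L1 stop@L0
  join L3 pred L2: L2 stop@L0
  join L4 pred L2: L2 stop@L0
  join L4 pred L3: L3 stop@L0
  L0: DF=∅
  L1: DF={L2,L3}
  L2: DF={L3,L4}
  L3: DF={L4}
  L4: DF=∅

φ for d: defs {L0,L1,L2,L3}
  DF⁺ = {L2,L3,L4}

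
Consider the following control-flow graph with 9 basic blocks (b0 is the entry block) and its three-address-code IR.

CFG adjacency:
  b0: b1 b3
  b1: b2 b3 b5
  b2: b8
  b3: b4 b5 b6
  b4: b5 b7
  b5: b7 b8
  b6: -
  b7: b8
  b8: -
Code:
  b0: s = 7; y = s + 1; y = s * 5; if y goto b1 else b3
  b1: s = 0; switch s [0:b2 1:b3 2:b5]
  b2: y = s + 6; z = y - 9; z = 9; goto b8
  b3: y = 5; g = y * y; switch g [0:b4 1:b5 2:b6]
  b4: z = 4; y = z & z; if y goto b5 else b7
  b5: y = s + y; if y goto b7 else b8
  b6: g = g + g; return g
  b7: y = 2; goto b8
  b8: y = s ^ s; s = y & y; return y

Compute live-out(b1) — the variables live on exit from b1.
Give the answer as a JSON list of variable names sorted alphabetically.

Answer: ["s", "y"]

Working:
def/use:
  b0 def {s,y} use ∅
  b1 def {s} use ∅
  b2 def {y,z} use {s}
  b3 def {g,y} use ∅
  b4 def {y,z} use ∅
  b5 def {y} use {s,y}
  b6 def {g} use {g}
  b7 def {y} use ∅
  b8 def {s,y} use {s}

Backward fixpoint:
  b0 li=∅ lo={s,y}
  b1 li={y} lo={s,y}
  b2 li={s} lo={s}
  b3 li={s} lo={g,s,y}
  b4 li={s} lo={s,y}
  b5 li={s,y} lo={s}
  b6 li={g} lo=∅
  b7 li={s} lo={s}
  b8 li={s} lo=∅

live-out(b1) = ["s", "y"]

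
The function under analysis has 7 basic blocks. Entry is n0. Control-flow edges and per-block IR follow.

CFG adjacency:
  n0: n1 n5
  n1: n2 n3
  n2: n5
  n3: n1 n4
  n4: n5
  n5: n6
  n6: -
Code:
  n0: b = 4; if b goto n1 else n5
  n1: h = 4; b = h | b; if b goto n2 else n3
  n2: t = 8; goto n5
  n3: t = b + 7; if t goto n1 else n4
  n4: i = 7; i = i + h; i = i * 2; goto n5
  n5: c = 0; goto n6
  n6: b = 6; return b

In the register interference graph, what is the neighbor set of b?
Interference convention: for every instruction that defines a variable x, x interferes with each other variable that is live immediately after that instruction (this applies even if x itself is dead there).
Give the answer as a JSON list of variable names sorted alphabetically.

Answer: ["h", "t"]

Derivation:
def/use:
  n0 def {b} use ∅
  n1 def {b,h} use {b}
  n2 def {t} use ∅
  n3 def {t} use {b}
  n4 def {i} use {h}
  n5 def {c} use ∅
  n6 def {b} use ∅

Backward fixpoint:
  n0 li=∅ lo={b}
  n1 li={b} lo={b,h}
  n2 li=∅ lo=∅
  n3 li={b,h} lo={b,h}
  n4 li={h} lo=∅
  n5 li=∅ lo=∅
  n6 li=∅ lo=∅

Interference:
  b — {h,t}
  c — ∅
  h — {b,i,t}
  i — {h}
  t — {b,h}

N(b) = ["h", "t"]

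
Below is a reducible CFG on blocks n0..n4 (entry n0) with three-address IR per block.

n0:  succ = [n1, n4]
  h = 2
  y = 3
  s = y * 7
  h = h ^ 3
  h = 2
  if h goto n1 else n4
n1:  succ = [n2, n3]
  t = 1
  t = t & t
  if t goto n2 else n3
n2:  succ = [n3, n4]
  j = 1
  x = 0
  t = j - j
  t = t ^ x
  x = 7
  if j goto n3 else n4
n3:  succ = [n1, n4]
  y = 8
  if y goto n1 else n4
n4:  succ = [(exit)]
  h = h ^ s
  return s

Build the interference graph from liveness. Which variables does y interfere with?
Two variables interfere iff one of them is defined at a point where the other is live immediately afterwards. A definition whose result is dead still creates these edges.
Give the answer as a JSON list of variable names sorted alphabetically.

Answer: ["h", "s"]

Analysis:
Block summaries:
  n0: {h,s,y} / ∅
  n1: {t} / ∅
  n2: {j,t,x} / ∅
  n3: {y} / ∅
  n4: {h} / {h,s}

Liveness:
  live n0: ∅→{h,s}
  live n1: {h,s}→{h,s}
  live n2: {h,s}→{h,s}
  live n3: {h,s}→{h,s}
  live n4: {h,s}→∅

Conflict graph:
  h — {j,s,t,x,y}
  j — {h,s,t,x}
  s — {h,j,t,x,y}
  t — {h,j,s,x}
  x — {h,j,s,t}
  y — {h,s}

N(y) = ["h", "s"]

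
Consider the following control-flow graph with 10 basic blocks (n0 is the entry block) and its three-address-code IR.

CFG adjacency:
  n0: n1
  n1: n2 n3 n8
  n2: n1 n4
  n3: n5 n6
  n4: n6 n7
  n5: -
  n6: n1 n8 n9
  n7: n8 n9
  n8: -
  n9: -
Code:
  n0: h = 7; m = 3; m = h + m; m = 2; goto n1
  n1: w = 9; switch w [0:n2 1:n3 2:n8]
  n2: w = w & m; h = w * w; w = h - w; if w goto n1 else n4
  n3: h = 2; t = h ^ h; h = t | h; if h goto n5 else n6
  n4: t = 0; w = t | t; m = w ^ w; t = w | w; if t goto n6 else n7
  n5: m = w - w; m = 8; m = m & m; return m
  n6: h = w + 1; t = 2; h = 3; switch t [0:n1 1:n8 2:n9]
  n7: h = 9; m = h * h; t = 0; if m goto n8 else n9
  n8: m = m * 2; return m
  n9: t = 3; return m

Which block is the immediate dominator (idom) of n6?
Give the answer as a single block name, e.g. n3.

idom tree: n1←n0 n2←n1 n3←n1 n4←n2 n5←n3 n6←n1 n7←n4 n8←n1 n9←n1
Dom∩ at merges:
  n1: preds {n0,n2,n6}: {n0} ∩ {n0,n1,n2} ∩ {n0,n1,n6} = {n0}; idom=n0
  n6: preds {n3,n4}: {n0,n1,n3} ∩ {n0,n1,n2,n4} = {n0,n1}; idom=n1
  n8: preds {n1,n6,n7}: {n0,n1} ∩ {n0,n1,n6} ∩ {n0,n1,n2,n4,n7} = {n0,n1}; idom=n1
  n9: preds {n6,n7}: {n0,n1,n6} ∩ {n0,n1,n2,n4,n7} = {n0,n1}; idom=n1

idom(n6) = n1

Answer: n1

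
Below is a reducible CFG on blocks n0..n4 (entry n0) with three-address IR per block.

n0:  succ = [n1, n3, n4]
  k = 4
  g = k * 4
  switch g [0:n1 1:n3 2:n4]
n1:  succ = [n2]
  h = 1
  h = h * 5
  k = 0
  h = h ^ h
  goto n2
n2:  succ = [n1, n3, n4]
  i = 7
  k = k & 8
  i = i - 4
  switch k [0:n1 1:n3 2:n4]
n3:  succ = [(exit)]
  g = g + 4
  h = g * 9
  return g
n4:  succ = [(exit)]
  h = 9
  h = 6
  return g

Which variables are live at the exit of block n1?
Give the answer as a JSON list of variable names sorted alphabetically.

Block summaries:
  n0: def={g,k} ue=∅
  n1: def={h,k} ue=∅
  n2: def={i,k} ue={k}
  n3: def={g,h} ue={g}
  n4: def={h} ue={g}

Live sets:
  n0: in=∅ out={g}
  n1: in={g} out={g,k}
  n2: in={g,k} out={g}
  n3: in={g} out=∅
  n4: in={g} out=∅

live-out(n1) = ["g", "k"]

Answer: ["g", "k"]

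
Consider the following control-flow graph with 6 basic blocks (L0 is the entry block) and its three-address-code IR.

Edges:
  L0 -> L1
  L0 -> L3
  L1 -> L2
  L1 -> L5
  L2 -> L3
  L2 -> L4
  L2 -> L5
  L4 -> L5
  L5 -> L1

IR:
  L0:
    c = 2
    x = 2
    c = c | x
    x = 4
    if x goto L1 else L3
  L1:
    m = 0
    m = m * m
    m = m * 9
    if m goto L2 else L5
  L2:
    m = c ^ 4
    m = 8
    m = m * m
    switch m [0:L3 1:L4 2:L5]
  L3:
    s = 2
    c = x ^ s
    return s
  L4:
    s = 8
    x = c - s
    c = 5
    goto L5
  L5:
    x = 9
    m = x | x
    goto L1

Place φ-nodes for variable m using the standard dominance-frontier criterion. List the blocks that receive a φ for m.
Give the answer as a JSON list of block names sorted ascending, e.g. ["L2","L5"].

idom tree: L1←L0 L2←L1 L3←L0 L4←L2 L5←L1
Join-block Dom:
  L1: preds {L0,L5}: {L0} ∩ {L0,L1,L5} = {L0}; idom=L0
  L3: preds {L0,L2}: {L0} ∩ {L0,L1,L2} = {L0}; idom=L0
  L5: preds {L1,L2,L4}: {L0,L1} ∩ {L0,L1,L2} ∩ {L0,L1,L2,L4} = {L0,L1}; idom=L1

DF derivation:
  join L1 pred L0: · stop@L0
  join L1 pred L5: L5→L1 stop@L0
  join L3 pred L0: · stop@L0
  join L3 pred L2: L2→L1 stop@L0
  join L5 pred L1: · stop@L1
  join L5 pred L2: L2 stop@L1
  join L5 pred L4: L4→L2 stop@L1
  L0 → ∅
  L1 → {L1,L3}
  L2 → {L3,L5}
  L3 → ∅
  L4 → {L5}
  L5 → {L1}

φ for m: defs {L1,L2,L5}
  DF⁺ = {L1,L3,L5}

Answer: ["L1", "L3", "L5"]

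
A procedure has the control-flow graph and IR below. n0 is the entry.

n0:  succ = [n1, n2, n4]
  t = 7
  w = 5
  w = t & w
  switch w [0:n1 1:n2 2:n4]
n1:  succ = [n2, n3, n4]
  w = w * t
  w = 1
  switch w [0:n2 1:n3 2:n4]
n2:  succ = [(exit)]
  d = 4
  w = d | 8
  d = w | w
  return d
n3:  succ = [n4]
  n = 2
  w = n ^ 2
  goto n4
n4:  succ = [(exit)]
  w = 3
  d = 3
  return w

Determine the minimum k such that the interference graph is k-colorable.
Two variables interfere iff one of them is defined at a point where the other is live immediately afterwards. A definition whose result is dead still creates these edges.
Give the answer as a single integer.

Per-block:
  n0: def={t,w} ue=∅
  n1: def={w} ue={t,w}
  n2: def={d,w} ue=∅
  n3: def={n,w} ue=∅
  n4: def={d,w} ue=∅

Liveness:
  live n0: ∅→{t,w}
  live n1: {t,w}→∅
  live n2: ∅→∅
  live n3: ∅→∅
  live n4: ∅→∅

Interference:
  d↔{w}
  n↔∅
  t↔{w}
  w↔{d,t}

Registers:
  clique {d,w} ⇒ need ≥ 2
  2-colouring: r0={n,w}  r1={d,t}
  χ = 2

Answer: 2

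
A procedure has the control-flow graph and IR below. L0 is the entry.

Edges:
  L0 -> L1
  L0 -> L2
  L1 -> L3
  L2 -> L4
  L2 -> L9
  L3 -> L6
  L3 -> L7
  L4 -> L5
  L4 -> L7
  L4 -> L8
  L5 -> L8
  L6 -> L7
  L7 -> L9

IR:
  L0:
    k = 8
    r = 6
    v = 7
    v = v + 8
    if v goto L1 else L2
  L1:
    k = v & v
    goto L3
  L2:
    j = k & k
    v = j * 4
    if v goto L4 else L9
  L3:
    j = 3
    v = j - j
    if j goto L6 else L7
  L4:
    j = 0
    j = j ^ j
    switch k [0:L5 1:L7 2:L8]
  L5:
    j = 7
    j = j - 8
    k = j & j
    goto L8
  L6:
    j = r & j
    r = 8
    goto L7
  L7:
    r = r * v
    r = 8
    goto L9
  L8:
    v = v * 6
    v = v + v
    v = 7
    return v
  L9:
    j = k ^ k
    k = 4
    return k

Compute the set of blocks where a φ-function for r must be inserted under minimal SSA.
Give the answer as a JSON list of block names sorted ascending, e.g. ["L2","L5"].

idom tree: L1←L0 L2←L0 L3←L1 L4←L2 L5←L4 L6←L3 L7←L0 L8←L4 L9←L0
Dom∩ at merges:
  L7: preds {L3,L4,L6}: {L0,L1,L3} ∩ {L0,L2,L4} ∩ {L0,L1,L3,L6} = {L0}; idom=L0
  L8: preds {L4,L5}: {L0,L2,L4} ∩ {L0,L2,L4,L5} = {L0,L2,L4}; idom=L4
  L9: preds {L2,L7}: {L0,L2} ∩ {L0,L7} = {L0}; idom=L0

DF walk-up:
  L7←L3: walk L3→L1 to L0
  L7←L4: walk L4→L2 to L0
  L7←L6: walk L6→L3→L1 to L0
  L8←L4: walk · to L4
  L8←L5: walk L5 to L4
  L9←L2: walk L2 to L0
  L9←L7: walk L7 to L0
  L0: DF=∅
  L1: DF={L7}
  L2: DF={L7,L9}
  L3: DF={L7}
  L4: DF={L7}
  L5: DF={L8}
  L6: DF={L7}
  L7: DF={L9}
  L8: DF=∅
  L9: DF=∅

φ for r: defs {L0,L6,L7}
  DF⁺ = {L7,L9}

Answer: ["L7", "L9"]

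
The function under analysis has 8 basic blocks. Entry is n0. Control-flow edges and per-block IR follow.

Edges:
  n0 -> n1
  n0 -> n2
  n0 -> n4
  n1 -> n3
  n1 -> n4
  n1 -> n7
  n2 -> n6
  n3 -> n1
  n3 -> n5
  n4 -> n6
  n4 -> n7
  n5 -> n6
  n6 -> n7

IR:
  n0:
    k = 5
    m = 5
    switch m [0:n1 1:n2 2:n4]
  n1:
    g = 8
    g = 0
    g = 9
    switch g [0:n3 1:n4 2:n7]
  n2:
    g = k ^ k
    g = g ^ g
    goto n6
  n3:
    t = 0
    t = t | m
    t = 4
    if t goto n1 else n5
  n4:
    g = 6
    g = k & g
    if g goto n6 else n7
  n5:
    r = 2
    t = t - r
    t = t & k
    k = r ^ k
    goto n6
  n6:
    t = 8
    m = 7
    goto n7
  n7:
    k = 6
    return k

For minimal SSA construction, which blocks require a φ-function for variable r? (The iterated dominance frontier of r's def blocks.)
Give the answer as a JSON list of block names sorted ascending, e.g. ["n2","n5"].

idom tree: n1←n0 n2←n0 n3←n1 n4←n0 n5←n3 n6←n0 n7←n0
Dom at joins:
  n1: preds {n0,n3}: {n0} ∩ {n0,n1,n3} = {n0}; idom=n0
  n4: preds {n0,n1}: {n0} ∩ {n0,n1} = {n0}; idom=n0
  n6: preds {n2,n4,n5}: {n0,n2} ∩ {n0,n4} ∩ {n0,n1,n3,n5} = {n0}; idom=n0
  n7: preds {n1,n4,n6}: {n0,n1} ∩ {n0,n4} ∩ {n0,n6} = {n0}; idom=n0

Frontier:
  n1←n0: walk · to n0
  n1←n3: walk n3→n1 to n0
  n4←n0: walk · to n0
  n4←n1: walk n1 to n0
  n6←n2: walk n2 to n0
  n6←n4: walk n4 to n0
  n6←n5: walk n5→n3→n1 to n0
  n7←n1: walk n1 to n0
  n7←n4: walk n4 to n0
  n7←n6: walk n6 to n0
  DF(n0)=∅
  DF(n1)={n1,n4,n6,n7}
  DF(n2)={n6}
  DF(n3)={n1,n6}
  DF(n4)={n6,n7}
  DF(n5)={n6}
  DF(n6)={n7}
  DF(n7)=∅

φ for r: defs {n5}
  DF⁺ = {n6,n7}

Answer: ["n6", "n7"]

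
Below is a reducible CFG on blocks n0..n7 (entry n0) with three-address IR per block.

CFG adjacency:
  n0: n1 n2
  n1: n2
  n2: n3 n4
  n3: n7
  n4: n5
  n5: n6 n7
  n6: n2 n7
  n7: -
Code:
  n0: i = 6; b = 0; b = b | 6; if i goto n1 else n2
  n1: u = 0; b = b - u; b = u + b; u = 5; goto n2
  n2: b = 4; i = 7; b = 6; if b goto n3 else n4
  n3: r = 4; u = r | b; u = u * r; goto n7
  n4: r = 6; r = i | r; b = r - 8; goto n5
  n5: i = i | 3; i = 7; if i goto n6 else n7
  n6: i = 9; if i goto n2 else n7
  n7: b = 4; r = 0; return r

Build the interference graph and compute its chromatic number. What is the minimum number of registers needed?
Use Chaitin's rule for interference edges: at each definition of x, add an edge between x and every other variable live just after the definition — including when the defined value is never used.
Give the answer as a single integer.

Block summaries:
  n0: def={b,i} ue=∅
  n1: def={b,u} ue={b}
  n2: def={b,i} ue=∅
  n3: def={r,u} ue={b}
  n4: def={b,r} ue={i}
  n5: def={i} ue={i}
  n6: def={i} ue=∅
  n7: def={b,r} ue=∅

Live sets:
  n0: in=∅ out={b}
  n1: in={b} out=∅
  n2: in=∅ out={b,i}
  n3: in={b} out=∅
  n4: in={i} out={i}
  n5: in={i} out=∅
  n6: in=∅ out=∅
  n7: in=∅ out=∅

Conflict graph:
  b — {i,r,u}
  i — {b,r}
  r — {b,i,u}
  u — {b,r}

Chromatic number:
  {b,i,r} pairwise interfere (3-clique) ⇒ χ ≥ 3
  3-colouring: R0={b}  R1={r}  R2={i,u}
  χ = 3

Answer: 3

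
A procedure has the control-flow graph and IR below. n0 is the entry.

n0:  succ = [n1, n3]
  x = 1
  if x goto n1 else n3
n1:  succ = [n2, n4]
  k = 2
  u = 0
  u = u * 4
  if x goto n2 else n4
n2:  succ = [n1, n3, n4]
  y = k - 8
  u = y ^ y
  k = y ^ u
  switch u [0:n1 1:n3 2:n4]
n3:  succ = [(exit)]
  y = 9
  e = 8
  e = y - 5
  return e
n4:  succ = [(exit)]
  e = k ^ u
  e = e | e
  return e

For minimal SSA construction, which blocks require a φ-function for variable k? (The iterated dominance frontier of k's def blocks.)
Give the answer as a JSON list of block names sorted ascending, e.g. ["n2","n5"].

idom tree: n1←n0 n2←n1 n3←n0 n4←n1
Dom at joins:
  n1: preds {n0,n2}: {n0} ∩ {n0,n1,n2} = {n0}; idom=n0
  n3: preds {n0,n2}: {n0} ∩ {n0,n1,n2} = {n0}; idom=n0
  n4: preds {n1,n2}: {n0,n1} ∩ {n0,n1,n2} = {n0,n1}; idom=n1

DF walk-up:
  n1←n0: walk · to n0
  n1←n2: walk n2→n1 to n0
  n3←n0: walk · to n0
  n3←n2: walk n2→n1 to n0
  n4←n1: walk · to n1
  n4←n2: walk n2 to n1
  DF(n0)=∅
  DF(n1)={n1,n3}
  DF(n2)={n1,n3,n4}
  DF(n3)=∅
  DF(n4)=∅

φ for k: defs {n1,n2}
  DF⁺ = {n1,n3,n4}

Answer: ["n1", "n3", "n4"]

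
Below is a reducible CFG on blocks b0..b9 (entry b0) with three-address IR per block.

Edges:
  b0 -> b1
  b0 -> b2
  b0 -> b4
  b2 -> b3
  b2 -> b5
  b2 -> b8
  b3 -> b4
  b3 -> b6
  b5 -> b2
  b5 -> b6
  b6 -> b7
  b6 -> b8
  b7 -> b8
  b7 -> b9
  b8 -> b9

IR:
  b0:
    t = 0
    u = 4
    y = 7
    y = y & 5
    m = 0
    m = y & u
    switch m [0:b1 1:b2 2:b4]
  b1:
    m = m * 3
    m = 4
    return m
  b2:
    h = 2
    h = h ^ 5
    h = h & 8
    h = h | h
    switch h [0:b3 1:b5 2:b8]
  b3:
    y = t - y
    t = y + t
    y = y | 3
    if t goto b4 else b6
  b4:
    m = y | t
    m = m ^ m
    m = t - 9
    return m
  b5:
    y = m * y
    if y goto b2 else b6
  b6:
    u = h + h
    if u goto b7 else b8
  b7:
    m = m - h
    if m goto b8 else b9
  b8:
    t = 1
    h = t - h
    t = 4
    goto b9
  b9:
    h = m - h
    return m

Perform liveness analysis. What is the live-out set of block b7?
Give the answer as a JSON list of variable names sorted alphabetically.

Block summaries:
  b0: def={m,t,u,y} ue=∅
  b1: def={m} ue={m}
  b2: def={h} ue=∅
  b3: def={t,y} ue={t,y}
  b4: def={m} ue={t,y}
  b5: def={y} ue={m,y}
  b6: def={u} ue={h}
  b7: def={m} ue={h,m}
  b8: def={h,t} ue={h}
  b9: def={h} ue={h,m}

Liveness:
  live b0: ∅→{m,t,y}
  live b1: {m}→∅
  live b2: {m,t,y}→{h,m,t,y}
  live b3: {h,m,t,y}→{h,m,t,y}
  live b4: {t,y}→∅
  live b5: {h,m,t,y}→{h,m,t,y}
  live b6: {h,m}→{h,m}
  live b7: {h,m}→{h,m}
  live b8: {h,m}→{h,m}
  live b9: {h,m}→∅

live-out(b7) = ["h", "m"]

Answer: ["h", "m"]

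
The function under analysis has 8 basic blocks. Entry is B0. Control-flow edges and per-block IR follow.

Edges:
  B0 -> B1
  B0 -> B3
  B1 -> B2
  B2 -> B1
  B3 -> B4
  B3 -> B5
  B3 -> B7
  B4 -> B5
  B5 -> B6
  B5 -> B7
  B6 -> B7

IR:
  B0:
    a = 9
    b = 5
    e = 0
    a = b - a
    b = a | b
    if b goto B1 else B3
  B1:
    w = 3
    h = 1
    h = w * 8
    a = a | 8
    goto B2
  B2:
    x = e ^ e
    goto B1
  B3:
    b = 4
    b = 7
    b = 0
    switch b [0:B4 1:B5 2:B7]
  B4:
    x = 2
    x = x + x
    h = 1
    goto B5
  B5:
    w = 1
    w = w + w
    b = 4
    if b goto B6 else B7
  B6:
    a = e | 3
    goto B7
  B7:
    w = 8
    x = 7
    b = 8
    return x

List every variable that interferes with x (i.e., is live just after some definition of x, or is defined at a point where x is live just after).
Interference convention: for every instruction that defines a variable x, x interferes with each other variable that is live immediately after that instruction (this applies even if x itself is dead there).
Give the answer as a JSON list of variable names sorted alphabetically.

Answer: ["a", "b", "e"]

Working:
def/use:
  B0: {a,b,e} / ∅
  B1: {a,h,w} / {a}
  B2: {x} / {e}
  B3: {b} / ∅
  B4: {h,x} / ∅
  B5: {b,w} / ∅
  B6: {a} / {e}
  B7: {b,w,x} / ∅

Backward fixpoint:
  B0: in=∅ out={a,e}
  B1: in={a,e} out={a,e}
  B2: in={a,e} out={a,e}
  B3: in={e} out={e}
  B4: in={e} out={e}
  B5: in={e} out={e}
  B6: in={e} out=∅
  B7: in=∅ out=∅

Conflict graph:
  a↔{b,e,h,w,x}
  b↔{a,e,x}
  e↔{a,b,h,w,x}
  h↔{a,e,w}
  w↔{a,e,h}
  x↔{a,b,e}

N(x) = ["a", "b", "e"]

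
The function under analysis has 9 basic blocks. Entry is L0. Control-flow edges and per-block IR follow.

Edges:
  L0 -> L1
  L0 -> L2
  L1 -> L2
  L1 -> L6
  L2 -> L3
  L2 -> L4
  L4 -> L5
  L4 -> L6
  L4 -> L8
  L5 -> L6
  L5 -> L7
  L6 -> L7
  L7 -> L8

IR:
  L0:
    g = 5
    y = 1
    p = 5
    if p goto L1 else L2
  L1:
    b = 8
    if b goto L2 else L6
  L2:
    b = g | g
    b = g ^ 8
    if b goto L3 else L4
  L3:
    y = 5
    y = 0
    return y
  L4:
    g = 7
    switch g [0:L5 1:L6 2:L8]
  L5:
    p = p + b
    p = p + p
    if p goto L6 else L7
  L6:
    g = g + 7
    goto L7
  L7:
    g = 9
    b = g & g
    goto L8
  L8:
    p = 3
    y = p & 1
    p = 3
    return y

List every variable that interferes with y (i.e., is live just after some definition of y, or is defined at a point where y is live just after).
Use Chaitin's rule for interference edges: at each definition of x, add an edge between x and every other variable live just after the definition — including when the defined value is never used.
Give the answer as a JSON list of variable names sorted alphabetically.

Answer: ["g", "p"]

Working:
def/use:
  L0 def {g,p,y} use ∅
  L1 def {b} use ∅
  L2 def {b} use {g}
  L3 def {y} use ∅
  L4 def {g} use ∅
  L5 def {p} use {b,p}
  L6 def {g} use {g}
  L7 def {b,g} use ∅
  L8 def {p,y} use ∅

Liveness:
  live L0: ∅→{g,p}
  live L1: {g,p}→{g,p}
  live L2: {g,p}→{b,p}
  live L3: ∅→∅
  live L4: {b,p}→{b,g,p}
  live L5: {b,g,p}→{g}
  live L6: {g}→∅
  live L7: ∅→∅
  live L8: ∅→∅

Interference:
  b: {g,p}
  g: {b,p,y}
  p: {b,g,y}
  y: {g,p}

N(y) = ["g", "p"]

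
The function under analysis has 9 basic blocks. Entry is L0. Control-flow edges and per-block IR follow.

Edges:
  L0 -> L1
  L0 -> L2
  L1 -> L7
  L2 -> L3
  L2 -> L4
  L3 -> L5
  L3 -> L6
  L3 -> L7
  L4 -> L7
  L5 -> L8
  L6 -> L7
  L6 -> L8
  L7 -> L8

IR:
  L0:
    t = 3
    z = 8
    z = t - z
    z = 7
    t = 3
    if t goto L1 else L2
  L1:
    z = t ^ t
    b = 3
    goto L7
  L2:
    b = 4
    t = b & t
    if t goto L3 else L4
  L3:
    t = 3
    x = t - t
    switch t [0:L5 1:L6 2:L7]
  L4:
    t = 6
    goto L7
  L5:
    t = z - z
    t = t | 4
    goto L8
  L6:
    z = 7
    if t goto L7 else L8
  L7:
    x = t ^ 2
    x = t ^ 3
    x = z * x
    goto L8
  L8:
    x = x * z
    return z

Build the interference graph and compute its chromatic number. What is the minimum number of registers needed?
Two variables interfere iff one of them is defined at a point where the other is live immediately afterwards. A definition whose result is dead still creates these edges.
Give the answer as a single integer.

Answer: 3

Working:
def/use:
  L0 def {t,z} use ∅
  L1 def {b,z} use {t}
  L2 def {b,t} use {t}
  L3 def {t,x} use ∅
  L4 def {t} use ∅
  L5 def {t} use {z}
  L6 def {z} use {t}
  L7 def {x} use {t,z}
  L8 def {x} use {x,z}

Live sets:
  live L0: ∅→{t,z}
  live L1: {t}→{t,z}
  live L2: {t,z}→{z}
  live L3: {z}→{t,x,z}
  live L4: {z}→{t,z}
  live L5: {x,z}→{x,z}
  live L6: {t,x}→{t,x,z}
  live L7: {t,z}→{x,z}
  live L8: {x,z}→∅

Interfere edges:
  b — {t,z}
  t — {b,x,z}
  x — {t,z}
  z — {b,t,x}

Chromatic number:
  clique {b,t,z} ⇒ need ≥ 3
  assign b→c2 t→c0 x→c2 z→c1 — no edge inside a register ⇒ χ ≤ 3
  χ = 3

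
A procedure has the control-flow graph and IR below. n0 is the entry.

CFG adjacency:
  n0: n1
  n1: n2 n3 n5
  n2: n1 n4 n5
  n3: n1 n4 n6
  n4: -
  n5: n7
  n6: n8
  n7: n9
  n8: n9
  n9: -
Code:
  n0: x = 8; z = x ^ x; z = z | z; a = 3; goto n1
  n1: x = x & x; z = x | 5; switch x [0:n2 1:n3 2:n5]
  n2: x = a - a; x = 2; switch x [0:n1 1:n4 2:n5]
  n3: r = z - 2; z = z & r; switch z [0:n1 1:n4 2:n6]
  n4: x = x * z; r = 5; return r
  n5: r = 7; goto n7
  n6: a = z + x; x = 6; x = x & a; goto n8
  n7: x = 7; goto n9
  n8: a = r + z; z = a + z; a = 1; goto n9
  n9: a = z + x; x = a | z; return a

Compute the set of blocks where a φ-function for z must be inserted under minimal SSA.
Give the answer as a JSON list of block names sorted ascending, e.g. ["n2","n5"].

idom tree: n1←n0 n2←n1 n3←n1 n4←n1 n5←n1 n6←n3 n7←n5 n8←n6 n9←n1
Dom at joins:
  n1: preds {n0,n2,n3}: {n0} ∩ {n0,n1,n2} ∩ {n0,n1,n3} = {n0}; idom=n0
  n4: preds {n2,n3}: {n0,n1,n2} ∩ {n0,n1,n3} = {n0,n1}; idom=n1
  n5: preds {n1,n2}: {n0,n1} ∩ {n0,n1,n2} = {n0,n1}; idom=n1
  n9: preds {n7,n8}: {n0,n1,n5,n7} ∩ {n0,n1,n3,n6,n8} = {n0,n1}; idom=n1

DF derivation:
  join n1 pred n0: · stop@n0
  join n1 pred n2: n2→n1 stop@n0
  join n1 pred n3: n3→n1 stop@n0
  join n4 pred n2: n2 stop@n1
  join n4 pred n3: n3 stop@n1
  join n5 pred n1: · stop@n1
  join n5 pred n2: n2 stop@n1
  join n9 pred n7: n7→n5 stop@n1
  join n9 pred n8: n8→n6→n3 stop@n1
  n0 → ∅
  n1 → {n1}
  n2 → {n1,n4,n5}
  n3 → {n1,n4,n9}
  n4 → ∅
  n5 → {n9}
  n6 → {n9}
  n7 → {n9}
  n8 → {n9}
  n9 → ∅

φ for z: defs {n0,n1,n3,n8}
  DF⁺ = {n1,n4,n9}

Answer: ["n1", "n4", "n9"]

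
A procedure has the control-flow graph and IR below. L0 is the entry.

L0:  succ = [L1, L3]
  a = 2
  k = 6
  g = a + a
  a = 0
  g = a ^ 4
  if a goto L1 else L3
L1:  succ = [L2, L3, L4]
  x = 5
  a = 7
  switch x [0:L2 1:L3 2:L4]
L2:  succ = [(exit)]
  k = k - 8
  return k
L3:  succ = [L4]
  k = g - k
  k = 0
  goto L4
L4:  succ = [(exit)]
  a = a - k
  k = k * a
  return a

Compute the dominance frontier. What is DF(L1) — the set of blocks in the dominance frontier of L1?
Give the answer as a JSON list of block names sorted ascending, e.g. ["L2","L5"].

idom tree: L1←L0 L2←L1 L3←L0 L4←L0
Dom∩ at merges:
  L3: preds {L0,L1}: {L0} ∩ {L0,L1} = {L0}; idom=L0
  L4: preds {L1,L3}: {L0,L1} ∩ {L0,L3} = {L0}; idom=L0

DF derivation:
  join L3 pred L0: · stop@L0
  join L3 pred L1: L1 stop@L0
  join L4 pred L1: L1 stop@L0
  join L4 pred L3: L3 stop@L0
  L0: DF=∅
  L1: DF={L3,L4}
  L2: DF=∅
  L3: DF={L4}
  L4: DF=∅

DF(L1) = ["L3", "L4"]

Answer: ["L3", "L4"]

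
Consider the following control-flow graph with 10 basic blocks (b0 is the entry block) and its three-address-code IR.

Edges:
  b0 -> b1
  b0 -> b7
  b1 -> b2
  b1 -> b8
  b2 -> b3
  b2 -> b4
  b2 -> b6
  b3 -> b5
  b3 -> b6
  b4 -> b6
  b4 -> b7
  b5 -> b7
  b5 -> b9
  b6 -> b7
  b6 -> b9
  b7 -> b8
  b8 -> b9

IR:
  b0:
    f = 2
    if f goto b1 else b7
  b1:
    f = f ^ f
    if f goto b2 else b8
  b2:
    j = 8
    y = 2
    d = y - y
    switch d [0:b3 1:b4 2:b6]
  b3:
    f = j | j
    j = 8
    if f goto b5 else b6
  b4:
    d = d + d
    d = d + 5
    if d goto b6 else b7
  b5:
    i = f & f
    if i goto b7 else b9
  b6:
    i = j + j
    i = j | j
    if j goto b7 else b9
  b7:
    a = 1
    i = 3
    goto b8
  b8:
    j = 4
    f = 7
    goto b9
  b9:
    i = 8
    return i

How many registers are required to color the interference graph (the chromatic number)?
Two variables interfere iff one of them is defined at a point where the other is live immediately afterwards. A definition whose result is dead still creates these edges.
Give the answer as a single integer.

Per-block:
  b0 def {f} use ∅
  b1 def {f} use {f}
  b2 def {d,j,y} use ∅
  b3 def {f,j} use {j}
  b4 def {d} use {d}
  b5 def {i} use {f}
  b6 def {i} use {j}
  b7 def {a,i} use ∅
  b8 def {f,j} use ∅
  b9 def {i} use ∅

Backward fixpoint:
  live b0: ∅→{f}
  live b1: {f}→∅
  live b2: ∅→{d,j}
  live b3: {j}→{f,j}
  live b4: {d,j}→{j}
  live b5: {f}→∅
  live b6: {j}→∅
  live b7: ∅→∅
  live b8: ∅→∅
  live b9: ∅→∅

Conflict graph:
  a: ∅
  d: {j}
  f: {j}
  i: {j}
  j: {d,f,i,y}
  y: {j}

Colouring:
  clique {d,j} ⇒ need ≥ 2
  2-colouring: R0={a,j}  R1={d,f,i,y}
  χ = 2

Answer: 2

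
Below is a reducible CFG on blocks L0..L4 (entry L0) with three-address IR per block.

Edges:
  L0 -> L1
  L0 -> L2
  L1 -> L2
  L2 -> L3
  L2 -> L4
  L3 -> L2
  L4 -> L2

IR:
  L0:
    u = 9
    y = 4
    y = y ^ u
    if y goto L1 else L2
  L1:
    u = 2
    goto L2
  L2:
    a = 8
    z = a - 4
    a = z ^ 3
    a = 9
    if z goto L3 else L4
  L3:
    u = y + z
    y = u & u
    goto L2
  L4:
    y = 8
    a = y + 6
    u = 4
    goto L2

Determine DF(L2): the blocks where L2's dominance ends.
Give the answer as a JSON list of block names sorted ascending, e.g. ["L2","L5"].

idom tree: L1←L0 L2←L0 L3←L2 L4←L2
Dom∩ at merges:
  L2: preds {L0,L1,L3,L4}: {L0} ∩ {L0,L1} ∩ {L0,L2,L3} ∩ {L0,L2,L4} = {L0}; idom=L0

DF walk-up:
  join L2 pred L0: · stop@L0
  join L2 pred L1: L1 stop@L0
  join L2 pred L3: L3→L2 stop@L0
  join L2 pred L4: L4→L2 stop@L0
  L0: DF=∅
  L1: DF={L2}
  L2: DF={L2}
  L3: DF={L2}
  L4: DF={L2}

DF(L2) = ["L2"]

Answer: ["L2"]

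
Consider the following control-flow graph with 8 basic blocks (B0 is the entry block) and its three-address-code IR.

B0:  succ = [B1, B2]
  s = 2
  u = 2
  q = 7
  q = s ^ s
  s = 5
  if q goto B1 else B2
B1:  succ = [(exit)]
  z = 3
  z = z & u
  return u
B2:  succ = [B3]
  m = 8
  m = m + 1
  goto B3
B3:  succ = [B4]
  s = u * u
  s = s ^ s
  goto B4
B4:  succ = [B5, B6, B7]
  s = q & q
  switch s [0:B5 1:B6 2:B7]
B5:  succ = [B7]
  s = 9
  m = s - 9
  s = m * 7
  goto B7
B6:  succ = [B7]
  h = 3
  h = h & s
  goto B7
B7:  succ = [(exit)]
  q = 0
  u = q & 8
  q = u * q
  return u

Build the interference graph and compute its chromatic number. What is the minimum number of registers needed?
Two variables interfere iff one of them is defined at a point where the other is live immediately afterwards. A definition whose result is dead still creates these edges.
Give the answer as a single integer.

def/use:
  B0: {q,s,u} / ∅
  B1: {z} / {u}
  B2: {m} / ∅
  B3: {s} / {u}
  B4: {s} / {q}
  B5: {m,s} / ∅
  B6: {h} / {s}
  B7: {q,u} / ∅

Liveness:
  live B0: ∅→{q,u}
  live B1: {u}→∅
  live B2: {q,u}→{q,u}
  live B3: {q,u}→{q}
  live B4: {q}→{s}
  live B5: ∅→∅
  live B6: {s}→∅
  live B7: ∅→∅

Interfere edges:
  h: {s}
  m: {q,u}
  q: {m,s,u}
  s: {h,q,u}
  u: {m,q,s,z}
  z: {u}

Registers:
  clique {m,q,u} ⇒ need ≥ 3
  assign h→R0 m→R2 q→R1 s→R2 u→R0 z→R1 — no edge inside a register ⇒ χ ≤ 3
  χ = 3

Answer: 3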